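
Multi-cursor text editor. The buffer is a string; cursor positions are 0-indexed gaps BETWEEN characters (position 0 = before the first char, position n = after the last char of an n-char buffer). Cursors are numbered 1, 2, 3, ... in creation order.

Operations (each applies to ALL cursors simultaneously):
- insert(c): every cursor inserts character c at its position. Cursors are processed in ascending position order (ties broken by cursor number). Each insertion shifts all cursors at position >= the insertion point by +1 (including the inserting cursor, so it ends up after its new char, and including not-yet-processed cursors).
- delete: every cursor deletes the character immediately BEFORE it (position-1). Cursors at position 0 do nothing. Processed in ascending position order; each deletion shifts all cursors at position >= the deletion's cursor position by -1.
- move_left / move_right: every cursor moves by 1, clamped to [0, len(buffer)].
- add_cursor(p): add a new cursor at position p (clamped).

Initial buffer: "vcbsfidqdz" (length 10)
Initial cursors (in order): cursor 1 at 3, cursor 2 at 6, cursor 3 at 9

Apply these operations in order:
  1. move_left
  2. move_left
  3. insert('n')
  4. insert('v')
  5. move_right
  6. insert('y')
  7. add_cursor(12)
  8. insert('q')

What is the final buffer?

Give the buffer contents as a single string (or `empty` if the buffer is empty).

After op 1 (move_left): buffer="vcbsfidqdz" (len 10), cursors c1@2 c2@5 c3@8, authorship ..........
After op 2 (move_left): buffer="vcbsfidqdz" (len 10), cursors c1@1 c2@4 c3@7, authorship ..........
After op 3 (insert('n')): buffer="vncbsnfidnqdz" (len 13), cursors c1@2 c2@6 c3@10, authorship .1...2...3...
After op 4 (insert('v')): buffer="vnvcbsnvfidnvqdz" (len 16), cursors c1@3 c2@8 c3@13, authorship .11...22...33...
After op 5 (move_right): buffer="vnvcbsnvfidnvqdz" (len 16), cursors c1@4 c2@9 c3@14, authorship .11...22...33...
After op 6 (insert('y')): buffer="vnvcybsnvfyidnvqydz" (len 19), cursors c1@5 c2@11 c3@17, authorship .11.1..22.2..33.3..
After op 7 (add_cursor(12)): buffer="vnvcybsnvfyidnvqydz" (len 19), cursors c1@5 c2@11 c4@12 c3@17, authorship .11.1..22.2..33.3..
After op 8 (insert('q')): buffer="vnvcyqbsnvfyqiqdnvqyqdz" (len 23), cursors c1@6 c2@13 c4@15 c3@21, authorship .11.11..22.22.4.33.33..

Answer: vnvcyqbsnvfyqiqdnvqyqdz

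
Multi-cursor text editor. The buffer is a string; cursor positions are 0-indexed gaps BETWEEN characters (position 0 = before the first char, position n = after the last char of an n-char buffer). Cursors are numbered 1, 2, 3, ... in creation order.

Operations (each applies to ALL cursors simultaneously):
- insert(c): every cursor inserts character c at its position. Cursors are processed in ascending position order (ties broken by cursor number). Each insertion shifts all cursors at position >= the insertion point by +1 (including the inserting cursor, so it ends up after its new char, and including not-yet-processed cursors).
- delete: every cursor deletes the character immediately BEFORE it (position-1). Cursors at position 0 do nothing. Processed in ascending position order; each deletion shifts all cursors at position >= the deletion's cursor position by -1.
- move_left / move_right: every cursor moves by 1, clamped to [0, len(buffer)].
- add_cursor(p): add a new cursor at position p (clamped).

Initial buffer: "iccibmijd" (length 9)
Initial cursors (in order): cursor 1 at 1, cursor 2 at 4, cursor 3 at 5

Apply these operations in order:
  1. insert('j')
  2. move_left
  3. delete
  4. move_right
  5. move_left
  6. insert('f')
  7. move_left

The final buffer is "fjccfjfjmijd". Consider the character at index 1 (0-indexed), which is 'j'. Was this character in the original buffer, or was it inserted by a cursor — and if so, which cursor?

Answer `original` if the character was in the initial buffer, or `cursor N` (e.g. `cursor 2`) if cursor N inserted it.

After op 1 (insert('j')): buffer="ijccijbjmijd" (len 12), cursors c1@2 c2@6 c3@8, authorship .1...2.3....
After op 2 (move_left): buffer="ijccijbjmijd" (len 12), cursors c1@1 c2@5 c3@7, authorship .1...2.3....
After op 3 (delete): buffer="jccjjmijd" (len 9), cursors c1@0 c2@3 c3@4, authorship 1..23....
After op 4 (move_right): buffer="jccjjmijd" (len 9), cursors c1@1 c2@4 c3@5, authorship 1..23....
After op 5 (move_left): buffer="jccjjmijd" (len 9), cursors c1@0 c2@3 c3@4, authorship 1..23....
After op 6 (insert('f')): buffer="fjccfjfjmijd" (len 12), cursors c1@1 c2@5 c3@7, authorship 11..2233....
After op 7 (move_left): buffer="fjccfjfjmijd" (len 12), cursors c1@0 c2@4 c3@6, authorship 11..2233....
Authorship (.=original, N=cursor N): 1 1 . . 2 2 3 3 . . . .
Index 1: author = 1

Answer: cursor 1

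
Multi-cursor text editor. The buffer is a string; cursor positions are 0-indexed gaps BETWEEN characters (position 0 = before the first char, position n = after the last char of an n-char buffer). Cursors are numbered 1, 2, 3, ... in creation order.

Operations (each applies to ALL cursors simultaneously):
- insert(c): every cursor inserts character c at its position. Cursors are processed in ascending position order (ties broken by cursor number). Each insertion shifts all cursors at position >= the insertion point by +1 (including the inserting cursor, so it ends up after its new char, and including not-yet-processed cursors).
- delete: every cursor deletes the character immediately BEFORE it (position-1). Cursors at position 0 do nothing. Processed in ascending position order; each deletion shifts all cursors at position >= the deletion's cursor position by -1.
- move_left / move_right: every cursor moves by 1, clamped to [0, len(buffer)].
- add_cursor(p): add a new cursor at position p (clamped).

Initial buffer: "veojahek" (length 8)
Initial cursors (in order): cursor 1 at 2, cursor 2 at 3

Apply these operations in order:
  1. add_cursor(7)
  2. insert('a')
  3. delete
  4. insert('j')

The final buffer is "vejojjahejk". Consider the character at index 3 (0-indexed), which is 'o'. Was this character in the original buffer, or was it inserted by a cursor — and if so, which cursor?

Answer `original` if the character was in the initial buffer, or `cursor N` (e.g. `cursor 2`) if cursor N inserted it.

Answer: original

Derivation:
After op 1 (add_cursor(7)): buffer="veojahek" (len 8), cursors c1@2 c2@3 c3@7, authorship ........
After op 2 (insert('a')): buffer="veaoajaheak" (len 11), cursors c1@3 c2@5 c3@10, authorship ..1.2....3.
After op 3 (delete): buffer="veojahek" (len 8), cursors c1@2 c2@3 c3@7, authorship ........
After op 4 (insert('j')): buffer="vejojjahejk" (len 11), cursors c1@3 c2@5 c3@10, authorship ..1.2....3.
Authorship (.=original, N=cursor N): . . 1 . 2 . . . . 3 .
Index 3: author = original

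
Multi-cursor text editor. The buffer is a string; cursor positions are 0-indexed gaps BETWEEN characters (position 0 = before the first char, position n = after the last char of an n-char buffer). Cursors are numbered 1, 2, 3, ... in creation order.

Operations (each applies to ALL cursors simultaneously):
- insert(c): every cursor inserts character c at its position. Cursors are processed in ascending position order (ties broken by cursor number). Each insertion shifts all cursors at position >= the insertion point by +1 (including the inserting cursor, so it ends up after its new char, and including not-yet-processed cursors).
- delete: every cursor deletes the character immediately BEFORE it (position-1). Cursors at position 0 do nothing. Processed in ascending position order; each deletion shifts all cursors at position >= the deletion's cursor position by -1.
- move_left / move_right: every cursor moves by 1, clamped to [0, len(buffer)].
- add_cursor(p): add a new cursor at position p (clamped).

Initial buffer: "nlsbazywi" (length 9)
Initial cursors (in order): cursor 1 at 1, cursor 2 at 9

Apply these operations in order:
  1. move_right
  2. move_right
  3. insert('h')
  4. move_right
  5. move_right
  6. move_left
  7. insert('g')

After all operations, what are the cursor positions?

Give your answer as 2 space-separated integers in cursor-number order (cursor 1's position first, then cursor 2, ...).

Answer: 6 12

Derivation:
After op 1 (move_right): buffer="nlsbazywi" (len 9), cursors c1@2 c2@9, authorship .........
After op 2 (move_right): buffer="nlsbazywi" (len 9), cursors c1@3 c2@9, authorship .........
After op 3 (insert('h')): buffer="nlshbazywih" (len 11), cursors c1@4 c2@11, authorship ...1......2
After op 4 (move_right): buffer="nlshbazywih" (len 11), cursors c1@5 c2@11, authorship ...1......2
After op 5 (move_right): buffer="nlshbazywih" (len 11), cursors c1@6 c2@11, authorship ...1......2
After op 6 (move_left): buffer="nlshbazywih" (len 11), cursors c1@5 c2@10, authorship ...1......2
After op 7 (insert('g')): buffer="nlshbgazywigh" (len 13), cursors c1@6 c2@12, authorship ...1.1.....22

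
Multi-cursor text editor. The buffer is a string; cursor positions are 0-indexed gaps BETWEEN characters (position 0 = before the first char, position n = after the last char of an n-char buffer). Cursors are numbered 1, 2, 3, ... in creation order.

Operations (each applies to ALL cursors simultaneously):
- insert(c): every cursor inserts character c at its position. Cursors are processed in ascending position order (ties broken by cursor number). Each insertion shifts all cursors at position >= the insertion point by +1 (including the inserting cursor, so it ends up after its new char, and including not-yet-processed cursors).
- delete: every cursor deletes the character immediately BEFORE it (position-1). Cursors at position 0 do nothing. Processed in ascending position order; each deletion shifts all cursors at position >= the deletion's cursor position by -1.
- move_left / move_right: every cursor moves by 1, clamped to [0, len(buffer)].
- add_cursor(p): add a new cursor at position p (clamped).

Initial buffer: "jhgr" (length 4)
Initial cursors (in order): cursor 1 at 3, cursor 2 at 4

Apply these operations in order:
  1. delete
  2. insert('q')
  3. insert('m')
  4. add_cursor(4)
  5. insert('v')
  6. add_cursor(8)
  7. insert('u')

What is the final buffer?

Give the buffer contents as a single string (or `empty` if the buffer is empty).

Answer: jhqqvummvuvuu

Derivation:
After op 1 (delete): buffer="jh" (len 2), cursors c1@2 c2@2, authorship ..
After op 2 (insert('q')): buffer="jhqq" (len 4), cursors c1@4 c2@4, authorship ..12
After op 3 (insert('m')): buffer="jhqqmm" (len 6), cursors c1@6 c2@6, authorship ..1212
After op 4 (add_cursor(4)): buffer="jhqqmm" (len 6), cursors c3@4 c1@6 c2@6, authorship ..1212
After op 5 (insert('v')): buffer="jhqqvmmvv" (len 9), cursors c3@5 c1@9 c2@9, authorship ..1231212
After op 6 (add_cursor(8)): buffer="jhqqvmmvv" (len 9), cursors c3@5 c4@8 c1@9 c2@9, authorship ..1231212
After op 7 (insert('u')): buffer="jhqqvummvuvuu" (len 13), cursors c3@6 c4@10 c1@13 c2@13, authorship ..12331214212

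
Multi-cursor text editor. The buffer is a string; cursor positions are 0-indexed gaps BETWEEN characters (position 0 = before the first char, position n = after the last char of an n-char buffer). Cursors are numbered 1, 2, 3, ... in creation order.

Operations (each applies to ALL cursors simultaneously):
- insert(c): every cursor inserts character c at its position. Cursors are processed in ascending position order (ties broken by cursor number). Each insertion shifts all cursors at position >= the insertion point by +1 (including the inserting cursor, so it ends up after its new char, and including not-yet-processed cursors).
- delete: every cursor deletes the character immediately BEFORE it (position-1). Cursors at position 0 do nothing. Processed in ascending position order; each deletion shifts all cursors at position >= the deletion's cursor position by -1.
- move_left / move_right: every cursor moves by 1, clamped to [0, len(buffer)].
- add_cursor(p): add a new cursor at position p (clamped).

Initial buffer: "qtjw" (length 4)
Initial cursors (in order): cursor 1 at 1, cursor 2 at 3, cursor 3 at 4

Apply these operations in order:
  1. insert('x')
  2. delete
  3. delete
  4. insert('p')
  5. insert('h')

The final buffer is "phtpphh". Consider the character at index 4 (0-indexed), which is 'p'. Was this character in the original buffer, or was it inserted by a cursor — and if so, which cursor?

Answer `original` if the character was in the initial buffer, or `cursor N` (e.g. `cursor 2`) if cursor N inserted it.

Answer: cursor 3

Derivation:
After op 1 (insert('x')): buffer="qxtjxwx" (len 7), cursors c1@2 c2@5 c3@7, authorship .1..2.3
After op 2 (delete): buffer="qtjw" (len 4), cursors c1@1 c2@3 c3@4, authorship ....
After op 3 (delete): buffer="t" (len 1), cursors c1@0 c2@1 c3@1, authorship .
After op 4 (insert('p')): buffer="ptpp" (len 4), cursors c1@1 c2@4 c3@4, authorship 1.23
After op 5 (insert('h')): buffer="phtpphh" (len 7), cursors c1@2 c2@7 c3@7, authorship 11.2323
Authorship (.=original, N=cursor N): 1 1 . 2 3 2 3
Index 4: author = 3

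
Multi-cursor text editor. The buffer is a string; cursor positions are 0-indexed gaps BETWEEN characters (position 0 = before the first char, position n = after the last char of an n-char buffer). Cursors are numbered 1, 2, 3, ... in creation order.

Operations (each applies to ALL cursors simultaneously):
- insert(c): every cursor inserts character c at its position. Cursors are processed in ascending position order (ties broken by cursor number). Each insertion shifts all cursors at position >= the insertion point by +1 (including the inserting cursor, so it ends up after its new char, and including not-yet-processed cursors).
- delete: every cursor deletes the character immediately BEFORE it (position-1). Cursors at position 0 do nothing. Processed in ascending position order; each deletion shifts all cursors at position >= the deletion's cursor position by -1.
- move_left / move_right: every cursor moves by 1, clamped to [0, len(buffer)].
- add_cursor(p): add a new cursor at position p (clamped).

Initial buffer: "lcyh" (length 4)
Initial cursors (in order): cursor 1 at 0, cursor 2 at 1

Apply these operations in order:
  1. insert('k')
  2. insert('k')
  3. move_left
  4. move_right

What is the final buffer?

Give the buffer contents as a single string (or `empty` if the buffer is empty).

Answer: kklkkcyh

Derivation:
After op 1 (insert('k')): buffer="klkcyh" (len 6), cursors c1@1 c2@3, authorship 1.2...
After op 2 (insert('k')): buffer="kklkkcyh" (len 8), cursors c1@2 c2@5, authorship 11.22...
After op 3 (move_left): buffer="kklkkcyh" (len 8), cursors c1@1 c2@4, authorship 11.22...
After op 4 (move_right): buffer="kklkkcyh" (len 8), cursors c1@2 c2@5, authorship 11.22...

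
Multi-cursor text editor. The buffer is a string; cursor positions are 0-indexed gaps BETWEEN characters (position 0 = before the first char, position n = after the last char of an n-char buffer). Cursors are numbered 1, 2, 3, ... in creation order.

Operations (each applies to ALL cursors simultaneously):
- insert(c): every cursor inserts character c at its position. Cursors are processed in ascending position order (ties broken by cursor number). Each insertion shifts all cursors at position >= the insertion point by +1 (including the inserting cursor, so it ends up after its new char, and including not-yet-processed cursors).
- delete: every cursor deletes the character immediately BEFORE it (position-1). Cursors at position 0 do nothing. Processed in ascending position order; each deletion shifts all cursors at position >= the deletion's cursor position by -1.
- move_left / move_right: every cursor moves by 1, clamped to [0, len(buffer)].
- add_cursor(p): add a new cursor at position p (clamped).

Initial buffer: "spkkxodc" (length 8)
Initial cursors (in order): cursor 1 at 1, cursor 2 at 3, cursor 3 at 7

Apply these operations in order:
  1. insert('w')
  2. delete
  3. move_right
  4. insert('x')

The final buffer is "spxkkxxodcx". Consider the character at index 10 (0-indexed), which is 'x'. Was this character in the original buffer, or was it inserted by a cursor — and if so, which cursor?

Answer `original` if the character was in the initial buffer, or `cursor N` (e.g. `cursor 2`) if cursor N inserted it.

Answer: cursor 3

Derivation:
After op 1 (insert('w')): buffer="swpkwkxodwc" (len 11), cursors c1@2 c2@5 c3@10, authorship .1..2....3.
After op 2 (delete): buffer="spkkxodc" (len 8), cursors c1@1 c2@3 c3@7, authorship ........
After op 3 (move_right): buffer="spkkxodc" (len 8), cursors c1@2 c2@4 c3@8, authorship ........
After op 4 (insert('x')): buffer="spxkkxxodcx" (len 11), cursors c1@3 c2@6 c3@11, authorship ..1..2....3
Authorship (.=original, N=cursor N): . . 1 . . 2 . . . . 3
Index 10: author = 3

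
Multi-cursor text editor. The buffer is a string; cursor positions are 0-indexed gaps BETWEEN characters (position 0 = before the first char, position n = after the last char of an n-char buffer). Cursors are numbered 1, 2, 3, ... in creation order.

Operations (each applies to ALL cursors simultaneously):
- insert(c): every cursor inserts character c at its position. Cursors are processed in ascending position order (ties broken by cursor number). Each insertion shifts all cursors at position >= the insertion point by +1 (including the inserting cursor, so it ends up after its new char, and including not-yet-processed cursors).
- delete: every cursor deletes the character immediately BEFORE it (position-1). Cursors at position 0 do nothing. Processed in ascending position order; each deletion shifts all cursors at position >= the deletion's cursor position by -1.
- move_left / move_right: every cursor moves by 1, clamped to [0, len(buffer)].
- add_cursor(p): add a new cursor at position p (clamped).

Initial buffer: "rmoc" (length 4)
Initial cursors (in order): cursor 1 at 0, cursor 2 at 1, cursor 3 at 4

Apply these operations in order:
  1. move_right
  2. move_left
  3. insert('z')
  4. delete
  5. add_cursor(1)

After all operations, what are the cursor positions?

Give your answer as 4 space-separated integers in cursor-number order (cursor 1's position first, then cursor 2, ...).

Answer: 0 1 3 1

Derivation:
After op 1 (move_right): buffer="rmoc" (len 4), cursors c1@1 c2@2 c3@4, authorship ....
After op 2 (move_left): buffer="rmoc" (len 4), cursors c1@0 c2@1 c3@3, authorship ....
After op 3 (insert('z')): buffer="zrzmozc" (len 7), cursors c1@1 c2@3 c3@6, authorship 1.2..3.
After op 4 (delete): buffer="rmoc" (len 4), cursors c1@0 c2@1 c3@3, authorship ....
After op 5 (add_cursor(1)): buffer="rmoc" (len 4), cursors c1@0 c2@1 c4@1 c3@3, authorship ....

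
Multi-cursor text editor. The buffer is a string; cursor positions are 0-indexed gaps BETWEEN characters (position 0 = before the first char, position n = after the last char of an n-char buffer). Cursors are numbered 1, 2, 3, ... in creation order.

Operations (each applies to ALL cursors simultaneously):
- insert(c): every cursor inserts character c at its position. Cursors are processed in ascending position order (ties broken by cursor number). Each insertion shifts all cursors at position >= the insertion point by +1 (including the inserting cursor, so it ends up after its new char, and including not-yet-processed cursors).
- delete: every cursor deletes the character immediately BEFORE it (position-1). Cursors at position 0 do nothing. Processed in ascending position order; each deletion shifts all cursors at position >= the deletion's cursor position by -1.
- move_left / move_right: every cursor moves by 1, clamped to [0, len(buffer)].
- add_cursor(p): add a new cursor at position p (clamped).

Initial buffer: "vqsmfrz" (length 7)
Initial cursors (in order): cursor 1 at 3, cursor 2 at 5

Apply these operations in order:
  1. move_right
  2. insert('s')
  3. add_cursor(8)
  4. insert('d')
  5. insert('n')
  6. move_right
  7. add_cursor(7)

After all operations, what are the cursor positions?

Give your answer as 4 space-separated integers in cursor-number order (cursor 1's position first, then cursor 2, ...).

Answer: 8 15 15 7

Derivation:
After op 1 (move_right): buffer="vqsmfrz" (len 7), cursors c1@4 c2@6, authorship .......
After op 2 (insert('s')): buffer="vqsmsfrsz" (len 9), cursors c1@5 c2@8, authorship ....1..2.
After op 3 (add_cursor(8)): buffer="vqsmsfrsz" (len 9), cursors c1@5 c2@8 c3@8, authorship ....1..2.
After op 4 (insert('d')): buffer="vqsmsdfrsddz" (len 12), cursors c1@6 c2@11 c3@11, authorship ....11..223.
After op 5 (insert('n')): buffer="vqsmsdnfrsddnnz" (len 15), cursors c1@7 c2@14 c3@14, authorship ....111..22323.
After op 6 (move_right): buffer="vqsmsdnfrsddnnz" (len 15), cursors c1@8 c2@15 c3@15, authorship ....111..22323.
After op 7 (add_cursor(7)): buffer="vqsmsdnfrsddnnz" (len 15), cursors c4@7 c1@8 c2@15 c3@15, authorship ....111..22323.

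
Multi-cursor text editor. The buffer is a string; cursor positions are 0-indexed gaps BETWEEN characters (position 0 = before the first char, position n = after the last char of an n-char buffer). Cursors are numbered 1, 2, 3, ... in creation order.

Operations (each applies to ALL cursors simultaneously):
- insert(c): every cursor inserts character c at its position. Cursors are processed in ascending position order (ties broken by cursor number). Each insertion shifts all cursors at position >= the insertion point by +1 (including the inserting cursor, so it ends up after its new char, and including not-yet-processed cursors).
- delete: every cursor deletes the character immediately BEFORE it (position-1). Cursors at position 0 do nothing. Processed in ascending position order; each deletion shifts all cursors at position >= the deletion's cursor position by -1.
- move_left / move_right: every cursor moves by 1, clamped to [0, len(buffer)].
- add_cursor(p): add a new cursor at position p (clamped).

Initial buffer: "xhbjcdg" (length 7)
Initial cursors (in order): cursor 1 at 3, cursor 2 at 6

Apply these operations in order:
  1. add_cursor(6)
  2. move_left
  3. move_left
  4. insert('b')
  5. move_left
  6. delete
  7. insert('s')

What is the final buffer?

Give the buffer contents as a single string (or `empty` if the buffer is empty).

After op 1 (add_cursor(6)): buffer="xhbjcdg" (len 7), cursors c1@3 c2@6 c3@6, authorship .......
After op 2 (move_left): buffer="xhbjcdg" (len 7), cursors c1@2 c2@5 c3@5, authorship .......
After op 3 (move_left): buffer="xhbjcdg" (len 7), cursors c1@1 c2@4 c3@4, authorship .......
After op 4 (insert('b')): buffer="xbhbjbbcdg" (len 10), cursors c1@2 c2@7 c3@7, authorship .1...23...
After op 5 (move_left): buffer="xbhbjbbcdg" (len 10), cursors c1@1 c2@6 c3@6, authorship .1...23...
After op 6 (delete): buffer="bhbbcdg" (len 7), cursors c1@0 c2@3 c3@3, authorship 1..3...
After op 7 (insert('s')): buffer="sbhbssbcdg" (len 10), cursors c1@1 c2@6 c3@6, authorship 11..233...

Answer: sbhbssbcdg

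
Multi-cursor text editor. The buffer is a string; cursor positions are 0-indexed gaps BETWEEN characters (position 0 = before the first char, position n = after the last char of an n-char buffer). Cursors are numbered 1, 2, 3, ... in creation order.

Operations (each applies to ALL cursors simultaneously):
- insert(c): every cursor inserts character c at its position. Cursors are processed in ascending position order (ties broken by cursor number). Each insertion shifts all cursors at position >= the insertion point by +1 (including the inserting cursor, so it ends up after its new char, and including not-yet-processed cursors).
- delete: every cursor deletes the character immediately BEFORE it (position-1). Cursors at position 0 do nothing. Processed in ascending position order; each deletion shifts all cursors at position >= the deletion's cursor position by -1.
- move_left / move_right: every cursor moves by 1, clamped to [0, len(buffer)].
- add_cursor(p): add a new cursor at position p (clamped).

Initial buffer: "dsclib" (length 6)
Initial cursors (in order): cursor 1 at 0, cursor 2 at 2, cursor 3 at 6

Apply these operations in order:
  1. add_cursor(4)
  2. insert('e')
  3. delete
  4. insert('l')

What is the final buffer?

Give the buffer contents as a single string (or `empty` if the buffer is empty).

After op 1 (add_cursor(4)): buffer="dsclib" (len 6), cursors c1@0 c2@2 c4@4 c3@6, authorship ......
After op 2 (insert('e')): buffer="edsecleibe" (len 10), cursors c1@1 c2@4 c4@7 c3@10, authorship 1..2..4..3
After op 3 (delete): buffer="dsclib" (len 6), cursors c1@0 c2@2 c4@4 c3@6, authorship ......
After op 4 (insert('l')): buffer="ldslcllibl" (len 10), cursors c1@1 c2@4 c4@7 c3@10, authorship 1..2..4..3

Answer: ldslcllibl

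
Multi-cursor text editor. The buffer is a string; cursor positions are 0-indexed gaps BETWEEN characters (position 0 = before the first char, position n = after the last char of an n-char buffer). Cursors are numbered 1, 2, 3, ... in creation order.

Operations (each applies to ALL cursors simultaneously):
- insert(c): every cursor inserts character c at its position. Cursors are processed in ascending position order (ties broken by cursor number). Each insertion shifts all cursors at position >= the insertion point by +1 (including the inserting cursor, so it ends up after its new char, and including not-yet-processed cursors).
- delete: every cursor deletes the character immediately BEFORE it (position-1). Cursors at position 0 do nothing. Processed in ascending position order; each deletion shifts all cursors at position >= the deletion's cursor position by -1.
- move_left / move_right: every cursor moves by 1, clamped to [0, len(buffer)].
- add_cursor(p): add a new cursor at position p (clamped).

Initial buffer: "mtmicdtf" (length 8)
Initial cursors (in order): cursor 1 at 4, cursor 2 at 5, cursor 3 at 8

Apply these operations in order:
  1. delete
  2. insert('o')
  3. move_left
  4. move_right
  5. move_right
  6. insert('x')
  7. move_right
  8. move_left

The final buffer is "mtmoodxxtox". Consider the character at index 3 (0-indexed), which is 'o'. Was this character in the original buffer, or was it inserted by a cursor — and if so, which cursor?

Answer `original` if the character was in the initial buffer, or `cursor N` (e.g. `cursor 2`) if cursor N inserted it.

After op 1 (delete): buffer="mtmdt" (len 5), cursors c1@3 c2@3 c3@5, authorship .....
After op 2 (insert('o')): buffer="mtmoodto" (len 8), cursors c1@5 c2@5 c3@8, authorship ...12..3
After op 3 (move_left): buffer="mtmoodto" (len 8), cursors c1@4 c2@4 c3@7, authorship ...12..3
After op 4 (move_right): buffer="mtmoodto" (len 8), cursors c1@5 c2@5 c3@8, authorship ...12..3
After op 5 (move_right): buffer="mtmoodto" (len 8), cursors c1@6 c2@6 c3@8, authorship ...12..3
After op 6 (insert('x')): buffer="mtmoodxxtox" (len 11), cursors c1@8 c2@8 c3@11, authorship ...12.12.33
After op 7 (move_right): buffer="mtmoodxxtox" (len 11), cursors c1@9 c2@9 c3@11, authorship ...12.12.33
After op 8 (move_left): buffer="mtmoodxxtox" (len 11), cursors c1@8 c2@8 c3@10, authorship ...12.12.33
Authorship (.=original, N=cursor N): . . . 1 2 . 1 2 . 3 3
Index 3: author = 1

Answer: cursor 1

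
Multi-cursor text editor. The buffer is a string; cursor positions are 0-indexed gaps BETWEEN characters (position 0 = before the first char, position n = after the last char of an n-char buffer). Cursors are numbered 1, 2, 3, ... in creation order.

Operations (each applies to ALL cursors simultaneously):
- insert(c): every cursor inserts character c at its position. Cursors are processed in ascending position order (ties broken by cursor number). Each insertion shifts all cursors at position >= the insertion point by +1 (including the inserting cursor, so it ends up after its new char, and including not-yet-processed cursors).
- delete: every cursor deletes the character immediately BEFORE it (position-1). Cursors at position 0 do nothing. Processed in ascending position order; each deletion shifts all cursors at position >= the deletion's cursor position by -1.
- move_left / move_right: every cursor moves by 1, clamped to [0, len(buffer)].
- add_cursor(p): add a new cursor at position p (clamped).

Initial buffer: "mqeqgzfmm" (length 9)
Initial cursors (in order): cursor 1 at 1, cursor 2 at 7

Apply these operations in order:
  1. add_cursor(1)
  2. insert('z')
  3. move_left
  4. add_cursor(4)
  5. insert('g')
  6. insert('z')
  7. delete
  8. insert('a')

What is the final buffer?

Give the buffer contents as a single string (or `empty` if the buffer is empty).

After op 1 (add_cursor(1)): buffer="mqeqgzfmm" (len 9), cursors c1@1 c3@1 c2@7, authorship .........
After op 2 (insert('z')): buffer="mzzqeqgzfzmm" (len 12), cursors c1@3 c3@3 c2@10, authorship .13......2..
After op 3 (move_left): buffer="mzzqeqgzfzmm" (len 12), cursors c1@2 c3@2 c2@9, authorship .13......2..
After op 4 (add_cursor(4)): buffer="mzzqeqgzfzmm" (len 12), cursors c1@2 c3@2 c4@4 c2@9, authorship .13......2..
After op 5 (insert('g')): buffer="mzggzqgeqgzfgzmm" (len 16), cursors c1@4 c3@4 c4@7 c2@13, authorship .1133.4.....22..
After op 6 (insert('z')): buffer="mzggzzzqgzeqgzfgzzmm" (len 20), cursors c1@6 c3@6 c4@10 c2@17, authorship .113133.44.....222..
After op 7 (delete): buffer="mzggzqgeqgzfgzmm" (len 16), cursors c1@4 c3@4 c4@7 c2@13, authorship .1133.4.....22..
After op 8 (insert('a')): buffer="mzggaazqgaeqgzfgazmm" (len 20), cursors c1@6 c3@6 c4@10 c2@17, authorship .113133.44.....222..

Answer: mzggaazqgaeqgzfgazmm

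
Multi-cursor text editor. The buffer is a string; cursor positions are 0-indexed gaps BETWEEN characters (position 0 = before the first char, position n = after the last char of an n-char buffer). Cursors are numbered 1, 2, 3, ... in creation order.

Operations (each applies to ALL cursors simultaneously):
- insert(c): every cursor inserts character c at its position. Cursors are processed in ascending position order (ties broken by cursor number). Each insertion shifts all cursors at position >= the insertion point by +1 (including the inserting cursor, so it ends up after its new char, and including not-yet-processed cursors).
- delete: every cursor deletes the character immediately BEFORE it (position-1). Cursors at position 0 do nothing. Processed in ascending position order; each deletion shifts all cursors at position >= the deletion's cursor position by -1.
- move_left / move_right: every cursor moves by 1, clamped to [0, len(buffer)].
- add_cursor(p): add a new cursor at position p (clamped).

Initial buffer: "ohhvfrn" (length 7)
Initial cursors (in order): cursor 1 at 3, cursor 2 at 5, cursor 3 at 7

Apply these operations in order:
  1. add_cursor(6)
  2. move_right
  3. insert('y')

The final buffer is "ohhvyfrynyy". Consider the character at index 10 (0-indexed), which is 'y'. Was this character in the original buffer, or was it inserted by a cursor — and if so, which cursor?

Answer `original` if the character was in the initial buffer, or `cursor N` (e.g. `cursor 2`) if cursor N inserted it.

Answer: cursor 4

Derivation:
After op 1 (add_cursor(6)): buffer="ohhvfrn" (len 7), cursors c1@3 c2@5 c4@6 c3@7, authorship .......
After op 2 (move_right): buffer="ohhvfrn" (len 7), cursors c1@4 c2@6 c3@7 c4@7, authorship .......
After op 3 (insert('y')): buffer="ohhvyfrynyy" (len 11), cursors c1@5 c2@8 c3@11 c4@11, authorship ....1..2.34
Authorship (.=original, N=cursor N): . . . . 1 . . 2 . 3 4
Index 10: author = 4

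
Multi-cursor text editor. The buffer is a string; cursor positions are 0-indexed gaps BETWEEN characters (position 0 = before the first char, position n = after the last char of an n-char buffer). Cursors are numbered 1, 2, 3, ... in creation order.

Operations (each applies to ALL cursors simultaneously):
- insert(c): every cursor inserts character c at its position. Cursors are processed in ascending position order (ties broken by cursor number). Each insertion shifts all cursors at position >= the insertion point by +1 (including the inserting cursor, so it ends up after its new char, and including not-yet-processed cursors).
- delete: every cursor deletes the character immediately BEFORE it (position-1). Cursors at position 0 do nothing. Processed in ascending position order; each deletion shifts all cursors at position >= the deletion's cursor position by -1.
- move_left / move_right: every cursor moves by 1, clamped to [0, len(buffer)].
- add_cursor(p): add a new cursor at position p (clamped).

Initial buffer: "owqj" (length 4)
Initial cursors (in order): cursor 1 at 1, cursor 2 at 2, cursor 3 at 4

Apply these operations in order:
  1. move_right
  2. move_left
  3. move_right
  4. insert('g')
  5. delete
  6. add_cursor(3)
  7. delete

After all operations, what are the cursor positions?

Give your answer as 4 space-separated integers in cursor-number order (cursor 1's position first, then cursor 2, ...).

After op 1 (move_right): buffer="owqj" (len 4), cursors c1@2 c2@3 c3@4, authorship ....
After op 2 (move_left): buffer="owqj" (len 4), cursors c1@1 c2@2 c3@3, authorship ....
After op 3 (move_right): buffer="owqj" (len 4), cursors c1@2 c2@3 c3@4, authorship ....
After op 4 (insert('g')): buffer="owgqgjg" (len 7), cursors c1@3 c2@5 c3@7, authorship ..1.2.3
After op 5 (delete): buffer="owqj" (len 4), cursors c1@2 c2@3 c3@4, authorship ....
After op 6 (add_cursor(3)): buffer="owqj" (len 4), cursors c1@2 c2@3 c4@3 c3@4, authorship ....
After op 7 (delete): buffer="" (len 0), cursors c1@0 c2@0 c3@0 c4@0, authorship 

Answer: 0 0 0 0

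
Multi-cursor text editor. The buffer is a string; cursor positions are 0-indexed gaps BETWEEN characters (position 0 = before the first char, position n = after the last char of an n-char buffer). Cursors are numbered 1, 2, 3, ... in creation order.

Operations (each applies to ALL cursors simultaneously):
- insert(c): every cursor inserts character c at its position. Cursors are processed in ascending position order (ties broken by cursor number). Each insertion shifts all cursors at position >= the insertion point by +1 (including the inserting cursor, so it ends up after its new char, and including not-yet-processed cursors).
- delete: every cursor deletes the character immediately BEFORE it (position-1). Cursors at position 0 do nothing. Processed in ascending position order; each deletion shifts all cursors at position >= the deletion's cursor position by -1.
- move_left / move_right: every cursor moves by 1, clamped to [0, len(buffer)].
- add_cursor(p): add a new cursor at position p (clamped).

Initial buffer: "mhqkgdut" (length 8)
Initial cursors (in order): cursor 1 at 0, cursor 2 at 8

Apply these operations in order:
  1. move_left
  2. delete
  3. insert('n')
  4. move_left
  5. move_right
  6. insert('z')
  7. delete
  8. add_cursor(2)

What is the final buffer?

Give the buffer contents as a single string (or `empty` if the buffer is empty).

After op 1 (move_left): buffer="mhqkgdut" (len 8), cursors c1@0 c2@7, authorship ........
After op 2 (delete): buffer="mhqkgdt" (len 7), cursors c1@0 c2@6, authorship .......
After op 3 (insert('n')): buffer="nmhqkgdnt" (len 9), cursors c1@1 c2@8, authorship 1......2.
After op 4 (move_left): buffer="nmhqkgdnt" (len 9), cursors c1@0 c2@7, authorship 1......2.
After op 5 (move_right): buffer="nmhqkgdnt" (len 9), cursors c1@1 c2@8, authorship 1......2.
After op 6 (insert('z')): buffer="nzmhqkgdnzt" (len 11), cursors c1@2 c2@10, authorship 11......22.
After op 7 (delete): buffer="nmhqkgdnt" (len 9), cursors c1@1 c2@8, authorship 1......2.
After op 8 (add_cursor(2)): buffer="nmhqkgdnt" (len 9), cursors c1@1 c3@2 c2@8, authorship 1......2.

Answer: nmhqkgdnt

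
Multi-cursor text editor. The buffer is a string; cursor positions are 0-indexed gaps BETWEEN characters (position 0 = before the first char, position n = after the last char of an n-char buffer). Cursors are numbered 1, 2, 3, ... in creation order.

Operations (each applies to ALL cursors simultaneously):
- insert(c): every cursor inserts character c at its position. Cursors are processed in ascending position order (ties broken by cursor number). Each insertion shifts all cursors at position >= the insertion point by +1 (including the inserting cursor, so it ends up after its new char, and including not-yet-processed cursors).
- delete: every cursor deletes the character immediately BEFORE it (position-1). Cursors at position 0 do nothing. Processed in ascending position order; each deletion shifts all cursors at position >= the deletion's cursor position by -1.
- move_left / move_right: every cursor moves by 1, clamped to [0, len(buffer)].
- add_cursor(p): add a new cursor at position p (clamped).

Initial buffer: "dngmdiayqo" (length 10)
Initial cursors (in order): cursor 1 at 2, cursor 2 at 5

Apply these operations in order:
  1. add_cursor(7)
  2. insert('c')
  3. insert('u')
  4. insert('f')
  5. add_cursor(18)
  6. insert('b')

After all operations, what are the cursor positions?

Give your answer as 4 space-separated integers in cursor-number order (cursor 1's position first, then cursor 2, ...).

Answer: 6 13 19 22

Derivation:
After op 1 (add_cursor(7)): buffer="dngmdiayqo" (len 10), cursors c1@2 c2@5 c3@7, authorship ..........
After op 2 (insert('c')): buffer="dncgmdciacyqo" (len 13), cursors c1@3 c2@7 c3@10, authorship ..1...2..3...
After op 3 (insert('u')): buffer="dncugmdcuiacuyqo" (len 16), cursors c1@4 c2@9 c3@13, authorship ..11...22..33...
After op 4 (insert('f')): buffer="dncufgmdcufiacufyqo" (len 19), cursors c1@5 c2@11 c3@16, authorship ..111...222..333...
After op 5 (add_cursor(18)): buffer="dncufgmdcufiacufyqo" (len 19), cursors c1@5 c2@11 c3@16 c4@18, authorship ..111...222..333...
After op 6 (insert('b')): buffer="dncufbgmdcufbiacufbyqbo" (len 23), cursors c1@6 c2@13 c3@19 c4@22, authorship ..1111...2222..3333..4.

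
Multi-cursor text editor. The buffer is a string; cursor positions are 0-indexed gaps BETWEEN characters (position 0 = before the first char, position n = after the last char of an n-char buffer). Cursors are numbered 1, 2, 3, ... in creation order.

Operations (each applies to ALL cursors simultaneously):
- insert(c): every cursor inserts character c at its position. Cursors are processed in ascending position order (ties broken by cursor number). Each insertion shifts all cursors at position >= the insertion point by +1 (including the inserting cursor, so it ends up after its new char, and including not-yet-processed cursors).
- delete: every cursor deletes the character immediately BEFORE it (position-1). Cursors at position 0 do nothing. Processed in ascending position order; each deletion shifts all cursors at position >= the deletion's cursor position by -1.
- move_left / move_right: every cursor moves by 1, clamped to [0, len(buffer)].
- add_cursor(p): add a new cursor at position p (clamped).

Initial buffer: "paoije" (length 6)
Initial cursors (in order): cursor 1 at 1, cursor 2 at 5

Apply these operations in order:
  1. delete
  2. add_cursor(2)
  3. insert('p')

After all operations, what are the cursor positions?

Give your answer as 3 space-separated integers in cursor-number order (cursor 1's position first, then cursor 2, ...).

After op 1 (delete): buffer="aoie" (len 4), cursors c1@0 c2@3, authorship ....
After op 2 (add_cursor(2)): buffer="aoie" (len 4), cursors c1@0 c3@2 c2@3, authorship ....
After op 3 (insert('p')): buffer="paopipe" (len 7), cursors c1@1 c3@4 c2@6, authorship 1..3.2.

Answer: 1 6 4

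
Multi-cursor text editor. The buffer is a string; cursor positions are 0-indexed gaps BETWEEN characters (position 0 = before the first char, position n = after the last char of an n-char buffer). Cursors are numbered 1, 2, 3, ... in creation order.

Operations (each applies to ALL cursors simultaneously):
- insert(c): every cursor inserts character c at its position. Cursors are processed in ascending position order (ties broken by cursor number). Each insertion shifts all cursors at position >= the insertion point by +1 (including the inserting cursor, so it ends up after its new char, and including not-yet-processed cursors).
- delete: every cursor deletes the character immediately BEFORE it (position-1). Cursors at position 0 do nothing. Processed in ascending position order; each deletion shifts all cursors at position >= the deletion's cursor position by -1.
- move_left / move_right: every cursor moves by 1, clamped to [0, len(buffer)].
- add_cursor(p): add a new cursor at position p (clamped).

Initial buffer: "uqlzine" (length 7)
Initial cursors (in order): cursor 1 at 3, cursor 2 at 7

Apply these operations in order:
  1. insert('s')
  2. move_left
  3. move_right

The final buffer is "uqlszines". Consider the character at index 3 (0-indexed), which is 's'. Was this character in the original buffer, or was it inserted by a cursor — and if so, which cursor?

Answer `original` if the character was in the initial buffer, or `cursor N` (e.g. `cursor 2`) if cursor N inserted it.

After op 1 (insert('s')): buffer="uqlszines" (len 9), cursors c1@4 c2@9, authorship ...1....2
After op 2 (move_left): buffer="uqlszines" (len 9), cursors c1@3 c2@8, authorship ...1....2
After op 3 (move_right): buffer="uqlszines" (len 9), cursors c1@4 c2@9, authorship ...1....2
Authorship (.=original, N=cursor N): . . . 1 . . . . 2
Index 3: author = 1

Answer: cursor 1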